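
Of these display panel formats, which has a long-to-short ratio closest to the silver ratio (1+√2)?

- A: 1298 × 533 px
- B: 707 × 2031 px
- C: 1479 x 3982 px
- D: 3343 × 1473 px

A

Ratios (long/short): A ≈ 2.435; B ≈ 2.873; C ≈ 2.692; D ≈ 2.270.
silver ratio ≈ 2.414; option A is nearest (Δ 0.021).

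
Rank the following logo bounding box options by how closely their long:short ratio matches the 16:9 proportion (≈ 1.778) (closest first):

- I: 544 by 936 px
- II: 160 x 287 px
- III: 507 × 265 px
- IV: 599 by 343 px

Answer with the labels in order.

Ratios: I = 936 / 544 ≈ 1.721; II = 287 / 160 ≈ 1.794; III = 507 / 265 ≈ 1.913; IV = 599 / 343 ≈ 1.746.
|Δ from 1.778|: I 0.057; II 0.016; III 0.135; IV 0.032.

II, IV, I, III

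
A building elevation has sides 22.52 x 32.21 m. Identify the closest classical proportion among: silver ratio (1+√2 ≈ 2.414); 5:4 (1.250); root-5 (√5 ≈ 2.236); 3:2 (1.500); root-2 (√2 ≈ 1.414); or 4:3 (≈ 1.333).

Ratio = 32.21 / 22.52 ≈ 1.430.
Distances: silver ratio 2.414 (Δ 0.984); 5:4 1.250 (Δ 0.180); root-5 2.236 (Δ 0.806); 3:2 1.500 (Δ 0.070); root-2 1.414 (Δ 0.016); 4:3 1.333 (Δ 0.097).

root-2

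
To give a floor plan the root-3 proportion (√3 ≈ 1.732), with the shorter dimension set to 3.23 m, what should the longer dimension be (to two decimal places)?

5.59 m

root-3 ≈ 1.73205.
Longer side = 3.23 × 1.73205 ≈ 5.5945 → 5.59 m.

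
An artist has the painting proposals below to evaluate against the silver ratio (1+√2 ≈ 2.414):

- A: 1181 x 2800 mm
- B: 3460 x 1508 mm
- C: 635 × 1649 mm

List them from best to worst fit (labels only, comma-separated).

A, B, C

A: 2800/1181 ≈ 2.371 → |2.371 − 2.414| = 0.043
B: 3460/1508 ≈ 2.294 → |2.294 − 2.414| = 0.120
C: 1649/635 ≈ 2.597 → |2.597 − 2.414| = 0.183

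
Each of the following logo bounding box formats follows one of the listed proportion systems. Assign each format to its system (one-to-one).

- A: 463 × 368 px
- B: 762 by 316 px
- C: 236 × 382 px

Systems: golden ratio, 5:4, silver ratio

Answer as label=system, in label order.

A = 463/368 ≈ 1.258 → 5:4 (1.250)
B = 762/316 ≈ 2.411 → silver ratio (2.414)
C = 382/236 ≈ 1.619 → golden ratio (1.618)

A=5:4, B=silver ratio, C=golden ratio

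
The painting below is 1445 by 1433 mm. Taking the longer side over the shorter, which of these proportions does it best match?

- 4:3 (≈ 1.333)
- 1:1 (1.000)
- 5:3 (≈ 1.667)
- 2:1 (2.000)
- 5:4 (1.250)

1:1

1445/1433 ≈ 1.008. Nearest candidates are 1:1 (1.000, off by 0.008) and 5:4 (1.250, off by 0.242).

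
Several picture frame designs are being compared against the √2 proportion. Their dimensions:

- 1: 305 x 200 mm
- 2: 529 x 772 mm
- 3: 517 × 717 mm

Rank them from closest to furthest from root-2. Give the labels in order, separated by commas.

3, 2, 1

1: 305/200 ≈ 1.525 → |1.525 − 1.414| = 0.111
2: 772/529 ≈ 1.459 → |1.459 − 1.414| = 0.045
3: 717/517 ≈ 1.387 → |1.387 − 1.414| = 0.027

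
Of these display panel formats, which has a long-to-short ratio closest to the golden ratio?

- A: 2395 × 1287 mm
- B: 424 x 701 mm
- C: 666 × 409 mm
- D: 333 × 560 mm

Ratios (long/short): A ≈ 1.861; B ≈ 1.653; C ≈ 1.628; D ≈ 1.682.
golden ratio ≈ 1.618; option C is nearest (Δ 0.010).

C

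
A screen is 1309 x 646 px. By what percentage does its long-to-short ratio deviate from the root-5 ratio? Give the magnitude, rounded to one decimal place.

Ratio = 1309 / 646 ≈ 2.0263.
Ideal root-5 ≈ 2.2361. |2.0263 − 2.2361| / 2.2361 ≈ 9.38% → 9.4%.

9.4%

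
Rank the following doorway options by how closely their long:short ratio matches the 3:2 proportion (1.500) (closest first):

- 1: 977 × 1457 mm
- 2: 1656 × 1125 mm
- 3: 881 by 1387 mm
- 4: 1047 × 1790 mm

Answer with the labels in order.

Ratios: 1 = 1457 / 977 ≈ 1.491; 2 = 1656 / 1125 ≈ 1.472; 3 = 1387 / 881 ≈ 1.574; 4 = 1790 / 1047 ≈ 1.710.
|Δ from 1.500|: 1 0.009; 2 0.028; 3 0.074; 4 0.210.

1, 2, 3, 4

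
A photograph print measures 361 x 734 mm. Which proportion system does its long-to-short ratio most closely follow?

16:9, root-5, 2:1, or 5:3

Ratio = 734 / 361 ≈ 2.033.
Distances: 16:9 1.778 (Δ 0.255); root-5 2.236 (Δ 0.203); 2:1 2.000 (Δ 0.033); 5:3 1.667 (Δ 0.366).

2:1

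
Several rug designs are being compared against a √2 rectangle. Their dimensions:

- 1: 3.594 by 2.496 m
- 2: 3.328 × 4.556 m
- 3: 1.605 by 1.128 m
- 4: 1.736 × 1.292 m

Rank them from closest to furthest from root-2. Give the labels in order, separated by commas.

3, 1, 2, 4

1: 3.594/2.496 ≈ 1.440 → |1.440 − 1.414| = 0.026
2: 4.556/3.328 ≈ 1.369 → |1.369 − 1.414| = 0.045
3: 1.605/1.128 ≈ 1.423 → |1.423 − 1.414| = 0.009
4: 1.736/1.292 ≈ 1.344 → |1.344 − 1.414| = 0.070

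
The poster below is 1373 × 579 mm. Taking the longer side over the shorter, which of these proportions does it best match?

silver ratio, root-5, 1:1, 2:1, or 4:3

silver ratio

1373/579 ≈ 2.371. Nearest candidates are silver ratio (2.414, off by 0.043) and root-5 (2.236, off by 0.135).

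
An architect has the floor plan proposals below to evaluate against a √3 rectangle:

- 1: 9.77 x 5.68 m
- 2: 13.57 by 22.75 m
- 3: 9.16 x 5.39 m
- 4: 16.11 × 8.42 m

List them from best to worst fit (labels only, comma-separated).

1, 3, 2, 4

1: 9.77/5.68 ≈ 1.720 → |1.720 − 1.732| = 0.012
2: 22.75/13.57 ≈ 1.676 → |1.676 − 1.732| = 0.056
3: 9.16/5.39 ≈ 1.699 → |1.699 − 1.732| = 0.033
4: 16.11/8.42 ≈ 1.913 → |1.913 − 1.732| = 0.181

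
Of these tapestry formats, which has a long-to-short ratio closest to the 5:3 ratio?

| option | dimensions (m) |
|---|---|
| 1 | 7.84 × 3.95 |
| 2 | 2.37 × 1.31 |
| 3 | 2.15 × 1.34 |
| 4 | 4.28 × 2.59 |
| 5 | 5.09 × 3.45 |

4

Ratios (long/short): 1 ≈ 1.985; 2 ≈ 1.809; 3 ≈ 1.604; 4 ≈ 1.653; 5 ≈ 1.475.
5:3 ≈ 1.667; option 4 is nearest (Δ 0.014).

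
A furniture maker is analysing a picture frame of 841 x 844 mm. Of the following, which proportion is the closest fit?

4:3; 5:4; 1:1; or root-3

844/841 ≈ 1.004. Nearest candidates are 1:1 (1.000, off by 0.004) and 5:4 (1.250, off by 0.246).

1:1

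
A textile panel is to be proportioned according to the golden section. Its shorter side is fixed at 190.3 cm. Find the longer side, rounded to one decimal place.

golden ratio ≈ 1.61803.
Longer side = 190.3 × 1.61803 ≈ 307.911 → 307.9 cm.

307.9 cm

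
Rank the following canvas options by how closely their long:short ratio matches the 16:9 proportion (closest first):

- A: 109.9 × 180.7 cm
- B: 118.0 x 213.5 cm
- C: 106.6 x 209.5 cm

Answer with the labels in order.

B, A, C

A: 180.7/109.9 ≈ 1.644 → |1.644 − 1.778| = 0.134
B: 213.5/118.0 ≈ 1.809 → |1.809 − 1.778| = 0.031
C: 209.5/106.6 ≈ 1.965 → |1.965 − 1.778| = 0.187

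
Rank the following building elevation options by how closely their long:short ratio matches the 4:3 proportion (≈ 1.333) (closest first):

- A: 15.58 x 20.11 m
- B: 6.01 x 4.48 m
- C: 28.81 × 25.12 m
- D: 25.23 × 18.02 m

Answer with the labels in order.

B, A, D, C

A: 20.11/15.58 ≈ 1.291 → |1.291 − 1.333| = 0.042
B: 6.01/4.48 ≈ 1.342 → |1.342 − 1.333| = 0.009
C: 28.81/25.12 ≈ 1.147 → |1.147 − 1.333| = 0.186
D: 25.23/18.02 ≈ 1.400 → |1.400 − 1.333| = 0.067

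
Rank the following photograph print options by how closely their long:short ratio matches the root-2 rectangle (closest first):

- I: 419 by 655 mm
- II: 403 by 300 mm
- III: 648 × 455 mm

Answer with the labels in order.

III, II, I

Ratios: I = 655 / 419 ≈ 1.563; II = 403 / 300 ≈ 1.343; III = 648 / 455 ≈ 1.424.
|Δ from 1.414|: I 0.149; II 0.071; III 0.010.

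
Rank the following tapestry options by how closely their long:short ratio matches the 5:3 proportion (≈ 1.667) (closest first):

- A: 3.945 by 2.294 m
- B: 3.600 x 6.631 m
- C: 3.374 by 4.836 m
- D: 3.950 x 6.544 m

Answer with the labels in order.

D, A, B, C

Ratios: A = 3.945 / 2.294 ≈ 1.720; B = 6.631 / 3.600 ≈ 1.842; C = 4.836 / 3.374 ≈ 1.433; D = 6.544 / 3.950 ≈ 1.657.
|Δ from 1.667|: A 0.053; B 0.175; C 0.234; D 0.010.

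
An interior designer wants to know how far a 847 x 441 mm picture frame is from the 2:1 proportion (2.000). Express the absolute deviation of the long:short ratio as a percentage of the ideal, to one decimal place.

4.0%

Ratio = 847 / 441 ≈ 1.9206.
Ideal 2:1 = 2.0000. |1.9206 − 2.0000| / 2.0000 ≈ 3.97% → 4.0%.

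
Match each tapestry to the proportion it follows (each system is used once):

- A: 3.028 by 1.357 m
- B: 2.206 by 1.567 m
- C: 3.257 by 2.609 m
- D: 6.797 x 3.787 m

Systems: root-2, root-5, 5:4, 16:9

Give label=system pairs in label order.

A=root-5, B=root-2, C=5:4, D=16:9

Ratios: A ≈ 2.231; B ≈ 1.408; C ≈ 1.248; D ≈ 1.795.
Targets: root-2 ≈ 1.414; root-5 ≈ 2.236; 5:4 ≈ 1.250; 16:9 ≈ 1.778.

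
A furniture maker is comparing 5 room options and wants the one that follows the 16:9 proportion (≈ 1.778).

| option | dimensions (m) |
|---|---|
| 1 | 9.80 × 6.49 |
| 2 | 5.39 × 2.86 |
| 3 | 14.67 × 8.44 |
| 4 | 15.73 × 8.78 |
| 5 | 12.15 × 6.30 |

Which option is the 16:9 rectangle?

4

Target 16:9 ≈ 1.778.
1: 1.510 (Δ0.268)  2: 1.885 (Δ0.107)  3: 1.738 (Δ0.040)  4: 1.792 (Δ0.014)  5: 1.929 (Δ0.151)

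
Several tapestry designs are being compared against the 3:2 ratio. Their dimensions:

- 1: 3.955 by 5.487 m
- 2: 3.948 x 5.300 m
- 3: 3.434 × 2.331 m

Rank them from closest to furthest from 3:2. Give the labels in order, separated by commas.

3, 1, 2

1: 5.487/3.955 ≈ 1.387 → |1.387 − 1.500| = 0.113
2: 5.300/3.948 ≈ 1.342 → |1.342 − 1.500| = 0.158
3: 3.434/2.331 ≈ 1.473 → |1.473 − 1.500| = 0.027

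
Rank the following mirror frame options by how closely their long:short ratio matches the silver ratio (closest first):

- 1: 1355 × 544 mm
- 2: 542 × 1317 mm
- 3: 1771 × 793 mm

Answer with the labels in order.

2, 1, 3

1: 1355/544 ≈ 2.491 → |2.491 − 2.414| = 0.077
2: 1317/542 ≈ 2.430 → |2.430 − 2.414| = 0.016
3: 1771/793 ≈ 2.233 → |2.233 − 2.414| = 0.181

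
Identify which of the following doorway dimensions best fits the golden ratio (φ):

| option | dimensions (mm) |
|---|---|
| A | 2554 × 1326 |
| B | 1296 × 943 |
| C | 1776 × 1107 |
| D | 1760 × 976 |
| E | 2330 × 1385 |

C

Target golden ratio ≈ 1.618.
A: 1.926 (Δ0.308)  B: 1.374 (Δ0.244)  C: 1.604 (Δ0.014)  D: 1.803 (Δ0.185)  E: 1.682 (Δ0.064)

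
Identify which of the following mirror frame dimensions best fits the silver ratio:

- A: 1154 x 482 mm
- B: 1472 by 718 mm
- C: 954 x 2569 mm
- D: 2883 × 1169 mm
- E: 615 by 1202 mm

Ratios (long/short): A ≈ 2.394; B ≈ 2.050; C ≈ 2.693; D ≈ 2.466; E ≈ 1.954.
silver ratio ≈ 2.414; option A is nearest (Δ 0.020).

A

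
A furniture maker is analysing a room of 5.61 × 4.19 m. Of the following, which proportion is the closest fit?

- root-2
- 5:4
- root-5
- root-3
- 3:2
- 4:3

Ratio = 5.61 / 4.19 ≈ 1.339.
Distances: root-2 1.414 (Δ 0.075); 5:4 1.250 (Δ 0.089); root-5 2.236 (Δ 0.897); root-3 1.732 (Δ 0.393); 3:2 1.500 (Δ 0.161); 4:3 1.333 (Δ 0.006).

4:3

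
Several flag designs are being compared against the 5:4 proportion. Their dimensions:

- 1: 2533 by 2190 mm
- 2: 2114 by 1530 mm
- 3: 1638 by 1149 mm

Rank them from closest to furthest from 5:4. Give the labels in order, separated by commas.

Ratios: 1 = 2533 / 2190 ≈ 1.157; 2 = 2114 / 1530 ≈ 1.382; 3 = 1638 / 1149 ≈ 1.426.
|Δ from 1.250|: 1 0.093; 2 0.132; 3 0.176.

1, 2, 3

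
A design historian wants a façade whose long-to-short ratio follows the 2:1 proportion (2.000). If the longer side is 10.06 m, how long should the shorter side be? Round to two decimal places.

2:1 = 2.00000.
Shorter side = 10.06 ÷ 2.00000 ≈ 5.0300 → 5.03 m.

5.03 m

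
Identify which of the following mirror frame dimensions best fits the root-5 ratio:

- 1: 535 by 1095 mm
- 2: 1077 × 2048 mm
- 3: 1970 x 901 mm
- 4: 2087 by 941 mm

Ratios (long/short): 1 ≈ 2.047; 2 ≈ 1.902; 3 ≈ 2.186; 4 ≈ 2.218.
root-5 ≈ 2.236; option 4 is nearest (Δ 0.018).

4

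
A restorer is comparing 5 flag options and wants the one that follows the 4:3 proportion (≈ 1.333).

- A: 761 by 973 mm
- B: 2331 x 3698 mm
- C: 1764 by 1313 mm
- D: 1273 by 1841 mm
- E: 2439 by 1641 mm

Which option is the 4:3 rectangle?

Target 4:3 ≈ 1.333.
A: 1.279 (Δ0.054)  B: 1.586 (Δ0.253)  C: 1.343 (Δ0.010)  D: 1.446 (Δ0.113)  E: 1.486 (Δ0.153)

C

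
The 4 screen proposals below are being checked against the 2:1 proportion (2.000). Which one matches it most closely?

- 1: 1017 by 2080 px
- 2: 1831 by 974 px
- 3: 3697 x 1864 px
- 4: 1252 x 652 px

Target 2:1 ≈ 2.000.
1: 2.045 (Δ0.045)  2: 1.880 (Δ0.120)  3: 1.983 (Δ0.017)  4: 1.920 (Δ0.080)

3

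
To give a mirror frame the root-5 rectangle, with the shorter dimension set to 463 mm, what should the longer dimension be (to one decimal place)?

root-5 ≈ 2.23607.
Longer side = 463 × 2.23607 ≈ 1035.300 → 1035.3 mm.

1035.3 mm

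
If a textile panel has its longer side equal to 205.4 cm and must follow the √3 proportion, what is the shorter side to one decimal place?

118.6 cm

root-3 ≈ 1.73205.
Shorter side = 205.4 ÷ 1.73205 ≈ 118.588 → 118.6 cm.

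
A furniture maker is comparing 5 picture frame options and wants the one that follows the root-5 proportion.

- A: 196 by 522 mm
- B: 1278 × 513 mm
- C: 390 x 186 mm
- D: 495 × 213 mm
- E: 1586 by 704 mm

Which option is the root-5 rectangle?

E

Target root-5 ≈ 2.236.
A: 2.663 (Δ0.427)  B: 2.491 (Δ0.255)  C: 2.097 (Δ0.139)  D: 2.324 (Δ0.088)  E: 2.253 (Δ0.017)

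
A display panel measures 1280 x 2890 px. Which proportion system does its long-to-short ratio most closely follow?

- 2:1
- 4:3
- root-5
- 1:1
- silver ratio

2890/1280 ≈ 2.258. Nearest candidates are root-5 (2.236, off by 0.022) and silver ratio (2.414, off by 0.156).

root-5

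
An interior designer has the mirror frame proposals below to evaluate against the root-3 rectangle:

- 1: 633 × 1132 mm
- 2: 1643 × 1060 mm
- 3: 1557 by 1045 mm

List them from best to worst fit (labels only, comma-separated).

1: 1132/633 ≈ 1.788 → |1.788 − 1.732| = 0.056
2: 1643/1060 ≈ 1.550 → |1.550 − 1.732| = 0.182
3: 1557/1045 ≈ 1.490 → |1.490 − 1.732| = 0.242

1, 2, 3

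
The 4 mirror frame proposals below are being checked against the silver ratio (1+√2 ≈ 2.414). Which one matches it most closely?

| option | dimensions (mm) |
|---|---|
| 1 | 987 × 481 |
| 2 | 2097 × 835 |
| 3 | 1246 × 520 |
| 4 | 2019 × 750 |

3

Target silver ratio ≈ 2.414.
1: 2.052 (Δ0.362)  2: 2.511 (Δ0.097)  3: 2.396 (Δ0.018)  4: 2.692 (Δ0.278)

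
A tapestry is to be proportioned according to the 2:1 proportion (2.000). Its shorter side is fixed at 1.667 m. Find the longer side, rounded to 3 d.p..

3.334 m

2:1 = 2.00000.
Longer side = 1.667 × 2.00000 ≈ 3.33400 → 3.334 m.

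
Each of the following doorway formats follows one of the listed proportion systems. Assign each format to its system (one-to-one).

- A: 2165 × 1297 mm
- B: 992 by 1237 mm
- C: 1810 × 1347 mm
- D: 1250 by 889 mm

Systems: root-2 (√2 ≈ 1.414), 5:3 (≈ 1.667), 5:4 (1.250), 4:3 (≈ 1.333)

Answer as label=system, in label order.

A=5:3, B=5:4, C=4:3, D=root-2

Ratios: A ≈ 1.669; B ≈ 1.247; C ≈ 1.344; D ≈ 1.406.
Targets: root-2 ≈ 1.414; 5:3 ≈ 1.667; 5:4 ≈ 1.250; 4:3 ≈ 1.333.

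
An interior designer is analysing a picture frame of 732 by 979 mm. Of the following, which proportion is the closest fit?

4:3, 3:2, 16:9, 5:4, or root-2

Ratio = 979 / 732 ≈ 1.337.
Distances: 4:3 1.333 (Δ 0.004); 3:2 1.500 (Δ 0.163); 16:9 1.778 (Δ 0.441); 5:4 1.250 (Δ 0.087); root-2 1.414 (Δ 0.077).

4:3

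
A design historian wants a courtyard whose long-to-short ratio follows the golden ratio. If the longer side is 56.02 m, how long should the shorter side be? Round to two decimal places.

golden ratio ≈ 1.61803.
Shorter side = 56.02 ÷ 1.61803 ≈ 34.6223 → 34.62 m.

34.62 m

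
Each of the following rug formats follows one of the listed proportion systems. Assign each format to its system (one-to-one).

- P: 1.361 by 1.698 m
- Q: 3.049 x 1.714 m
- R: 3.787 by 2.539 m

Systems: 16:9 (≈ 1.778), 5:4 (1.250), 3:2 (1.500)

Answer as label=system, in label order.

P=5:4, Q=16:9, R=3:2

P = 1.698/1.361 ≈ 1.248 → 5:4 (1.250)
Q = 3.049/1.714 ≈ 1.779 → 16:9 (1.778)
R = 3.787/2.539 ≈ 1.492 → 3:2 (1.500)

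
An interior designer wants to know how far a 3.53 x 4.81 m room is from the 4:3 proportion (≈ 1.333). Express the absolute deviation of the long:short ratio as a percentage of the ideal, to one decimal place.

2.2%

Ratio = 4.81 / 3.53 ≈ 1.3626.
Ideal 4:3 ≈ 1.3333. |1.3626 − 1.3333| / 1.3333 ≈ 2.20% → 2.2%.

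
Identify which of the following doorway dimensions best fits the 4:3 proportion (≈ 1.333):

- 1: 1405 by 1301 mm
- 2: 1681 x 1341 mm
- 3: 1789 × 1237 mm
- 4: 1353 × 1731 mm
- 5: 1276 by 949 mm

5

Ratios (long/short): 1 ≈ 1.080; 2 ≈ 1.254; 3 ≈ 1.446; 4 ≈ 1.279; 5 ≈ 1.345.
4:3 ≈ 1.333; option 5 is nearest (Δ 0.012).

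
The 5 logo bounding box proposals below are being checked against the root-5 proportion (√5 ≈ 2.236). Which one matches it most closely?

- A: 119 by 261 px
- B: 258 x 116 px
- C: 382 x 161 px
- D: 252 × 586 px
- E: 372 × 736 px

Ratios (long/short): A ≈ 2.193; B ≈ 2.224; C ≈ 2.373; D ≈ 2.325; E ≈ 1.978.
root-5 ≈ 2.236; option B is nearest (Δ 0.012).

B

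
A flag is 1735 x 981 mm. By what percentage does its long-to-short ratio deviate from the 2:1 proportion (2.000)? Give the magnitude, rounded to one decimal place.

11.6%

Ratio = 1735 / 981 ≈ 1.7686.
Ideal 2:1 = 2.0000. |1.7686 − 2.0000| / 2.0000 ≈ 11.57% → 11.6%.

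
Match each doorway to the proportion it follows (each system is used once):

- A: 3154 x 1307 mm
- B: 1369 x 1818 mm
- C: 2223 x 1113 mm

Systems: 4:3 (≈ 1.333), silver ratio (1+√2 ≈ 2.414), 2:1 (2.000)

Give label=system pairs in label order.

A=silver ratio, B=4:3, C=2:1

Ratios: A ≈ 2.413; B ≈ 1.328; C ≈ 1.997.
Targets: 4:3 ≈ 1.333; silver ratio ≈ 2.414; 2:1 ≈ 2.000.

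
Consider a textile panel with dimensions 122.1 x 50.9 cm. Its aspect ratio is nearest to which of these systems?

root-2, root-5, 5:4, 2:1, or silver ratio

silver ratio

122.1/50.9 ≈ 2.399. Nearest candidates are silver ratio (2.414, off by 0.015) and root-5 (2.236, off by 0.163).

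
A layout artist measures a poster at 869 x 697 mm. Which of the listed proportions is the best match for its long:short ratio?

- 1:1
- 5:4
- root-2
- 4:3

869/697 ≈ 1.247. Nearest candidates are 5:4 (1.250, off by 0.003) and 4:3 (1.333, off by 0.086).

5:4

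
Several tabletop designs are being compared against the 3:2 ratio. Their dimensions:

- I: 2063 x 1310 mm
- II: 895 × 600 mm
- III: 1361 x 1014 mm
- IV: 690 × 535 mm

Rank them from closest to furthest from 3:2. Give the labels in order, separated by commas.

II, I, III, IV

Ratios: I = 2063 / 1310 ≈ 1.575; II = 895 / 600 ≈ 1.492; III = 1361 / 1014 ≈ 1.342; IV = 690 / 535 ≈ 1.290.
|Δ from 1.500|: I 0.075; II 0.008; III 0.158; IV 0.210.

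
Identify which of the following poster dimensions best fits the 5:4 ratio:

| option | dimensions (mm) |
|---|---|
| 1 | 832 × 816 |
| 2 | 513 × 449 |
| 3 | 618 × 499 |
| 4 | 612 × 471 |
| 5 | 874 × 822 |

3

Target 5:4 ≈ 1.250.
1: 1.020 (Δ0.230)  2: 1.143 (Δ0.107)  3: 1.238 (Δ0.012)  4: 1.299 (Δ0.049)  5: 1.063 (Δ0.187)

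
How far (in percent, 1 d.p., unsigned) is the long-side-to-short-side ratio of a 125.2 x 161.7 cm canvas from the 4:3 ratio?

3.1%

Ratio = 161.7 / 125.2 ≈ 1.2915.
Ideal 4:3 ≈ 1.3333. |1.2915 − 1.3333| / 1.3333 ≈ 3.14% → 3.1%.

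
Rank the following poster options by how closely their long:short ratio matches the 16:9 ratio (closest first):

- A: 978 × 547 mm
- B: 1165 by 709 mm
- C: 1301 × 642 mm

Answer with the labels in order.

A, B, C

Ratios: A = 978 / 547 ≈ 1.788; B = 1165 / 709 ≈ 1.643; C = 1301 / 642 ≈ 2.026.
|Δ from 1.778|: A 0.010; B 0.135; C 0.248.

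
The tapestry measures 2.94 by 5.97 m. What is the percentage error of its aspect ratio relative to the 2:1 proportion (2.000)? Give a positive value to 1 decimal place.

1.5%

Ratio = 5.97 / 2.94 ≈ 2.0306.
Ideal 2:1 = 2.0000. |2.0306 − 2.0000| / 2.0000 ≈ 1.53% → 1.5%.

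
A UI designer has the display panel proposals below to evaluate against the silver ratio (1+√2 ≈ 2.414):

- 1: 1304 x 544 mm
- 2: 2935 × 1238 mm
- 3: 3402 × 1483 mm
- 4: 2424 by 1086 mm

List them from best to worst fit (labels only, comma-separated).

1, 2, 3, 4

1: 1304/544 ≈ 2.397 → |2.397 − 2.414| = 0.017
2: 2935/1238 ≈ 2.371 → |2.371 − 2.414| = 0.043
3: 3402/1483 ≈ 2.294 → |2.294 − 2.414| = 0.120
4: 2424/1086 ≈ 2.232 → |2.232 − 2.414| = 0.182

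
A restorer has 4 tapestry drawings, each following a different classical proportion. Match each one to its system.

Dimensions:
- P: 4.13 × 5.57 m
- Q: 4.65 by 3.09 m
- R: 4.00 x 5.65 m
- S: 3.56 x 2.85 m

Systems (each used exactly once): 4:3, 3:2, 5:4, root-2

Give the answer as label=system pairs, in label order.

Ratios: P ≈ 1.349; Q ≈ 1.505; R ≈ 1.413; S ≈ 1.249.
Targets: 4:3 ≈ 1.333; 3:2 ≈ 1.500; 5:4 ≈ 1.250; root-2 ≈ 1.414.

P=4:3, Q=3:2, R=root-2, S=5:4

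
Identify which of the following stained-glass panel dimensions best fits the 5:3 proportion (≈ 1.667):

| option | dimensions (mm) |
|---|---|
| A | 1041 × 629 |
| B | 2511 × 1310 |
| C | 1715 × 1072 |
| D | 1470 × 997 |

A

Ratios (long/short): A ≈ 1.655; B ≈ 1.917; C ≈ 1.600; D ≈ 1.474.
5:3 ≈ 1.667; option A is nearest (Δ 0.012).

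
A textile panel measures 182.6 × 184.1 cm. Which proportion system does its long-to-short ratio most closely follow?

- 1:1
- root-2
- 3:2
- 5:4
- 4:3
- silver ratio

1:1

Ratio = 184.1 / 182.6 ≈ 1.008.
Distances: 1:1 1.000 (Δ 0.008); root-2 1.414 (Δ 0.406); 3:2 1.500 (Δ 0.492); 5:4 1.250 (Δ 0.242); 4:3 1.333 (Δ 0.325); silver ratio 2.414 (Δ 1.406).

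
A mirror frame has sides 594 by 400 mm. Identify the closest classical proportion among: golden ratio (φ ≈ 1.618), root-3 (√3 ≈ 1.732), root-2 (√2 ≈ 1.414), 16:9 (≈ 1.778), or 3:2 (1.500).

Ratio = 594 / 400 ≈ 1.485.
Distances: golden ratio 1.618 (Δ 0.133); root-3 1.732 (Δ 0.247); root-2 1.414 (Δ 0.071); 16:9 1.778 (Δ 0.293); 3:2 1.500 (Δ 0.015).

3:2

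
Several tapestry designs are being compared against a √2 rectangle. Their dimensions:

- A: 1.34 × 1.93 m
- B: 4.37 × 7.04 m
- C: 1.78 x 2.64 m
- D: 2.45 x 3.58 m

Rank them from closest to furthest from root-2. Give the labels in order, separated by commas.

Ratios: A = 1.93 / 1.34 ≈ 1.440; B = 7.04 / 4.37 ≈ 1.611; C = 2.64 / 1.78 ≈ 1.483; D = 3.58 / 2.45 ≈ 1.461.
|Δ from 1.414|: A 0.026; B 0.197; C 0.069; D 0.047.

A, D, C, B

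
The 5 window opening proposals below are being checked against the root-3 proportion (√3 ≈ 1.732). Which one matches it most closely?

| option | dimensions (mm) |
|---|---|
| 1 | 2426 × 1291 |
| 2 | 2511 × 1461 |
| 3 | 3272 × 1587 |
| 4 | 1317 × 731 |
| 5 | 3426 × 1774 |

Ratios (long/short): 1 ≈ 1.879; 2 ≈ 1.719; 3 ≈ 2.062; 4 ≈ 1.802; 5 ≈ 1.931.
root-3 ≈ 1.732; option 2 is nearest (Δ 0.013).

2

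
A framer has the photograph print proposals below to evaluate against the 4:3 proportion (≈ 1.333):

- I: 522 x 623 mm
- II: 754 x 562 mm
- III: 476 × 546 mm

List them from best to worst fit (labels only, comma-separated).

II, I, III

I: 623/522 ≈ 1.193 → |1.193 − 1.333| = 0.140
II: 754/562 ≈ 1.342 → |1.342 − 1.333| = 0.009
III: 546/476 ≈ 1.147 → |1.147 − 1.333| = 0.186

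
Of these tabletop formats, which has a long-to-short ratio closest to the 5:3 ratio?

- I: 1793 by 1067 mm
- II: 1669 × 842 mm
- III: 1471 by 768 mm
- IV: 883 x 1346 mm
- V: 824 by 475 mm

Target 5:3 ≈ 1.667.
I: 1.680 (Δ0.013)  II: 1.982 (Δ0.315)  III: 1.915 (Δ0.248)  IV: 1.524 (Δ0.143)  V: 1.735 (Δ0.068)

I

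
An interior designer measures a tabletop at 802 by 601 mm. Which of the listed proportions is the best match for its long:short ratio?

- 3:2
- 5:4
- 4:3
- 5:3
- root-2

4:3

Ratio = 802 / 601 ≈ 1.334.
Distances: 3:2 1.500 (Δ 0.166); 5:4 1.250 (Δ 0.084); 4:3 1.333 (Δ 0.001); 5:3 1.667 (Δ 0.333); root-2 1.414 (Δ 0.080).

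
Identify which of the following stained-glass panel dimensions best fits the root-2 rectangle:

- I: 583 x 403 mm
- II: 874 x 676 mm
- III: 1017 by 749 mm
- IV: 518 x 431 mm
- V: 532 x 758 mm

V

Target root-2 ≈ 1.414.
I: 1.447 (Δ0.033)  II: 1.293 (Δ0.121)  III: 1.358 (Δ0.056)  IV: 1.202 (Δ0.212)  V: 1.425 (Δ0.011)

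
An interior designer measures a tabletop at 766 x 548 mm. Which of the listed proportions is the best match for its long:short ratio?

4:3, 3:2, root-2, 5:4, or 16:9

root-2

Ratio = 766 / 548 ≈ 1.398.
Distances: 4:3 1.333 (Δ 0.065); 3:2 1.500 (Δ 0.102); root-2 1.414 (Δ 0.016); 5:4 1.250 (Δ 0.148); 16:9 1.778 (Δ 0.380).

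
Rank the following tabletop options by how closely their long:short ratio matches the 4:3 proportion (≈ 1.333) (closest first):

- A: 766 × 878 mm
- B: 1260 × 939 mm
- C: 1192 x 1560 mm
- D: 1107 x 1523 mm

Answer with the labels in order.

Ratios: A = 878 / 766 ≈ 1.146; B = 1260 / 939 ≈ 1.342; C = 1560 / 1192 ≈ 1.309; D = 1523 / 1107 ≈ 1.376.
|Δ from 1.333|: A 0.187; B 0.009; C 0.024; D 0.043.

B, C, D, A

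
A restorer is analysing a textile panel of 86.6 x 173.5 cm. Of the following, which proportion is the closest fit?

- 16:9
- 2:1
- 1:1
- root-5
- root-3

173.5/86.6 ≈ 2.003. Nearest candidates are 2:1 (2.000, off by 0.003) and 16:9 (1.778, off by 0.225).

2:1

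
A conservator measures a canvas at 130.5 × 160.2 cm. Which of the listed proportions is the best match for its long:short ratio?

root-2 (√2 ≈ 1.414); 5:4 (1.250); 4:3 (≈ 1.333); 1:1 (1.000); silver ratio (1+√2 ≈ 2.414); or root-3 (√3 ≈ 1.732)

5:4

Ratio = 160.2 / 130.5 ≈ 1.228.
Distances: root-2 1.414 (Δ 0.186); 5:4 1.250 (Δ 0.022); 4:3 1.333 (Δ 0.105); 1:1 1.000 (Δ 0.228); silver ratio 2.414 (Δ 1.186); root-3 1.732 (Δ 0.504).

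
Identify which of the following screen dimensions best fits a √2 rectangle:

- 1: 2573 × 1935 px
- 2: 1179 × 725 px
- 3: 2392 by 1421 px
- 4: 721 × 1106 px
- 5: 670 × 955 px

Ratios (long/short): 1 ≈ 1.330; 2 ≈ 1.626; 3 ≈ 1.683; 4 ≈ 1.534; 5 ≈ 1.425.
root-2 ≈ 1.414; option 5 is nearest (Δ 0.011).

5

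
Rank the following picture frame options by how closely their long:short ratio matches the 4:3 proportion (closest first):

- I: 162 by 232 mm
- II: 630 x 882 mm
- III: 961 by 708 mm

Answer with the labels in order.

Ratios: I = 232 / 162 ≈ 1.432; II = 882 / 630 ≈ 1.400; III = 961 / 708 ≈ 1.357.
|Δ from 1.333|: I 0.099; II 0.067; III 0.024.

III, II, I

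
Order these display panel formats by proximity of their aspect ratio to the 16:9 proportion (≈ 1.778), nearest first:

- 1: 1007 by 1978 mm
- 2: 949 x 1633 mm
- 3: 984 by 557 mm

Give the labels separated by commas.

1: 1978/1007 ≈ 1.964 → |1.964 − 1.778| = 0.186
2: 1633/949 ≈ 1.721 → |1.721 − 1.778| = 0.057
3: 984/557 ≈ 1.767 → |1.767 − 1.778| = 0.011

3, 2, 1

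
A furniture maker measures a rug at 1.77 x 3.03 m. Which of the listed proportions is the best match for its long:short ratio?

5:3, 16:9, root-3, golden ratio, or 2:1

root-3

Ratio = 3.03 / 1.77 ≈ 1.712.
Distances: 5:3 1.667 (Δ 0.045); 16:9 1.778 (Δ 0.066); root-3 1.732 (Δ 0.020); golden ratio 1.618 (Δ 0.094); 2:1 2.000 (Δ 0.288).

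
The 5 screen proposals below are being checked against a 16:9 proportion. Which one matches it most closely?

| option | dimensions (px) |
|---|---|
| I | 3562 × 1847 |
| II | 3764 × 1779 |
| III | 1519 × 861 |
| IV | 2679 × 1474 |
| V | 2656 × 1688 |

Target 16:9 ≈ 1.778.
I: 1.929 (Δ0.151)  II: 2.116 (Δ0.338)  III: 1.764 (Δ0.014)  IV: 1.818 (Δ0.040)  V: 1.573 (Δ0.205)

III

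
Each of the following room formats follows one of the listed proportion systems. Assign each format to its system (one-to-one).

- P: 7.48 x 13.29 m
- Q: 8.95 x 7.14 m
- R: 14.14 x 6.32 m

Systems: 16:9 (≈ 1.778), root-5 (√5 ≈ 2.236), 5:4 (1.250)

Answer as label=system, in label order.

P=16:9, Q=5:4, R=root-5

P = 13.29/7.48 ≈ 1.777 → 16:9 (1.778)
Q = 8.95/7.14 ≈ 1.254 → 5:4 (1.250)
R = 14.14/6.32 ≈ 2.237 → root-5 (2.236)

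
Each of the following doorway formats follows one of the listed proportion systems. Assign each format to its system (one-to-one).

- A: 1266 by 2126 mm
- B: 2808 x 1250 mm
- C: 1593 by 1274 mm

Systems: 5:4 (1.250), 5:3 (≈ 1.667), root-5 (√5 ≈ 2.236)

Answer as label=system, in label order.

A=5:3, B=root-5, C=5:4

A = 2126/1266 ≈ 1.679 → 5:3 (1.667)
B = 2808/1250 ≈ 2.246 → root-5 (2.236)
C = 1593/1274 ≈ 1.250 → 5:4 (1.250)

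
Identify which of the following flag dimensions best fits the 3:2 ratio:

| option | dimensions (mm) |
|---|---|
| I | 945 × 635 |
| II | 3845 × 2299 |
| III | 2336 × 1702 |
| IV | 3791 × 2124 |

Ratios (long/short): I ≈ 1.488; II ≈ 1.672; III ≈ 1.373; IV ≈ 1.785.
3:2 ≈ 1.500; option I is nearest (Δ 0.012).

I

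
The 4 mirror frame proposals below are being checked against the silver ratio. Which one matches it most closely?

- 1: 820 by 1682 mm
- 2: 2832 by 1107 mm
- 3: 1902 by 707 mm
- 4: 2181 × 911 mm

Ratios (long/short): 1 ≈ 2.051; 2 ≈ 2.558; 3 ≈ 2.690; 4 ≈ 2.394.
silver ratio ≈ 2.414; option 4 is nearest (Δ 0.020).

4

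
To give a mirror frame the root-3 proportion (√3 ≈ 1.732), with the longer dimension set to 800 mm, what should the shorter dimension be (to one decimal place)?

root-3 ≈ 1.73205.
Shorter side = 800 ÷ 1.73205 ≈ 461.880 → 461.9 mm.

461.9 mm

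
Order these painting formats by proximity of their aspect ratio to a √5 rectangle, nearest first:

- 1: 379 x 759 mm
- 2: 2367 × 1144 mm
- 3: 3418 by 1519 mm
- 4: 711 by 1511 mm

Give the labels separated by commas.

1: 759/379 ≈ 2.003 → |2.003 − 2.236| = 0.233
2: 2367/1144 ≈ 2.069 → |2.069 − 2.236| = 0.167
3: 3418/1519 ≈ 2.250 → |2.250 − 2.236| = 0.014
4: 1511/711 ≈ 2.125 → |2.125 − 2.236| = 0.111

3, 4, 2, 1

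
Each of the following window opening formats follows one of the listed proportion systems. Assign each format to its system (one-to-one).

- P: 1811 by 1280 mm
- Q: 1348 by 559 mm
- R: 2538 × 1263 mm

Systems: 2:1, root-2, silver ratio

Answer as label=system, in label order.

P=root-2, Q=silver ratio, R=2:1

Ratios: P ≈ 1.415; Q ≈ 2.411; R ≈ 2.010.
Targets: 2:1 ≈ 2.000; root-2 ≈ 1.414; silver ratio ≈ 2.414.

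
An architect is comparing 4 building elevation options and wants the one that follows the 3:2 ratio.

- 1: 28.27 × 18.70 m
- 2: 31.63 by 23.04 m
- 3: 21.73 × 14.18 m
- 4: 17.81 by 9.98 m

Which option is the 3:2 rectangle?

Ratios (long/short): 1 ≈ 1.512; 2 ≈ 1.373; 3 ≈ 1.532; 4 ≈ 1.785.
3:2 ≈ 1.500; option 1 is nearest (Δ 0.012).

1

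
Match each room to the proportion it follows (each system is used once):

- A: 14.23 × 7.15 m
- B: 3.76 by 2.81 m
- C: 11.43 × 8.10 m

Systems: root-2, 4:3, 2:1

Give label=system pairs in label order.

A=2:1, B=4:3, C=root-2

Ratios: A ≈ 1.990; B ≈ 1.338; C ≈ 1.411.
Targets: root-2 ≈ 1.414; 4:3 ≈ 1.333; 2:1 ≈ 2.000.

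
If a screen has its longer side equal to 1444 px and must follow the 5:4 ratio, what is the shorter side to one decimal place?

5:4 = 1.25000.
Shorter side = 1444 ÷ 1.25000 ≈ 1155.200 → 1155.2 px.

1155.2 px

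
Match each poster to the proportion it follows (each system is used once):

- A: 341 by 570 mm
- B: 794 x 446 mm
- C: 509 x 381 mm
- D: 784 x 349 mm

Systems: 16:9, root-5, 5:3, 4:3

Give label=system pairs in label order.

A=5:3, B=16:9, C=4:3, D=root-5

Ratios: A ≈ 1.672; B ≈ 1.780; C ≈ 1.336; D ≈ 2.246.
Targets: 16:9 ≈ 1.778; root-5 ≈ 2.236; 5:3 ≈ 1.667; 4:3 ≈ 1.333.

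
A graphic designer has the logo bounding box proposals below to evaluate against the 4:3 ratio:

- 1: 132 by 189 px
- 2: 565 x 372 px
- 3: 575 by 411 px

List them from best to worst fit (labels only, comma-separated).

3, 1, 2

Ratios: 1 = 189 / 132 ≈ 1.432; 2 = 565 / 372 ≈ 1.519; 3 = 575 / 411 ≈ 1.399.
|Δ from 1.333|: 1 0.099; 2 0.186; 3 0.066.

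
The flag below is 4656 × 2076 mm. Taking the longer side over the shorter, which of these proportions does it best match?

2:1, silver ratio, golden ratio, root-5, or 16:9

root-5

Ratio = 4656 / 2076 ≈ 2.243.
Distances: 2:1 2.000 (Δ 0.243); silver ratio 2.414 (Δ 0.171); golden ratio 1.618 (Δ 0.625); root-5 2.236 (Δ 0.007); 16:9 1.778 (Δ 0.465).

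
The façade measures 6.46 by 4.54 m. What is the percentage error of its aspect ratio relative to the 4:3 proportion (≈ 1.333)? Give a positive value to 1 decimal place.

Ratio = 6.46 / 4.54 ≈ 1.4229.
Ideal 4:3 ≈ 1.3333. |1.4229 − 1.3333| / 1.3333 ≈ 6.72% → 6.7%.

6.7%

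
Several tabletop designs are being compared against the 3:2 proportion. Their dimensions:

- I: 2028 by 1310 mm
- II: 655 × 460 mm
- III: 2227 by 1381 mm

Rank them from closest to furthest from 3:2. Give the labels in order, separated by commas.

I: 2028/1310 ≈ 1.548 → |1.548 − 1.500| = 0.048
II: 655/460 ≈ 1.424 → |1.424 − 1.500| = 0.076
III: 2227/1381 ≈ 1.613 → |1.613 − 1.500| = 0.113

I, II, III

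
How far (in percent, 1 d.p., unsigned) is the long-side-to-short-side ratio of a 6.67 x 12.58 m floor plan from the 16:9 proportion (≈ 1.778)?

6.1%

Ratio = 12.58 / 6.67 ≈ 1.8861.
Ideal 16:9 ≈ 1.7778. |1.8861 − 1.7778| / 1.7778 ≈ 6.09% → 6.1%.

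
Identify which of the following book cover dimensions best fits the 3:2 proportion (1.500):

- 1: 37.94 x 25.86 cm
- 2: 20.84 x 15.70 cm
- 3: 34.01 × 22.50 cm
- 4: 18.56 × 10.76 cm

3

Target 3:2 ≈ 1.500.
1: 1.467 (Δ0.033)  2: 1.327 (Δ0.173)  3: 1.512 (Δ0.012)  4: 1.725 (Δ0.225)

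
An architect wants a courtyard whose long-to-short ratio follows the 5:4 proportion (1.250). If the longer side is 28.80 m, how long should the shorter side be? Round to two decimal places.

23.04 m

5:4 = 1.25000.
Shorter side = 28.80 ÷ 1.25000 ≈ 23.0400 → 23.04 m.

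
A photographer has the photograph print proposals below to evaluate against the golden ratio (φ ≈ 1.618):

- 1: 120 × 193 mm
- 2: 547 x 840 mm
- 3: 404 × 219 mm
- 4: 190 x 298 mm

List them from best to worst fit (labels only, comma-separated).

1: 193/120 ≈ 1.608 → |1.608 − 1.618| = 0.010
2: 840/547 ≈ 1.536 → |1.536 − 1.618| = 0.082
3: 404/219 ≈ 1.845 → |1.845 − 1.618| = 0.227
4: 298/190 ≈ 1.568 → |1.568 − 1.618| = 0.050

1, 4, 2, 3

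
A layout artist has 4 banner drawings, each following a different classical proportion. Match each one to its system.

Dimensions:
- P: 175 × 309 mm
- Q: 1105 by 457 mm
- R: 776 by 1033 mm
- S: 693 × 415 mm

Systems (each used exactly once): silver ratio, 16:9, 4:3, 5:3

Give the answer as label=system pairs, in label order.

Ratios: P ≈ 1.766; Q ≈ 2.418; R ≈ 1.331; S ≈ 1.670.
Targets: silver ratio ≈ 2.414; 16:9 ≈ 1.778; 4:3 ≈ 1.333; 5:3 ≈ 1.667.

P=16:9, Q=silver ratio, R=4:3, S=5:3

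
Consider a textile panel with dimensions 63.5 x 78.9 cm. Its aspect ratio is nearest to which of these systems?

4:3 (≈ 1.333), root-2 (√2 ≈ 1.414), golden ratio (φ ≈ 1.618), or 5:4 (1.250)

5:4

Ratio = 78.9 / 63.5 ≈ 1.243.
Distances: 4:3 1.333 (Δ 0.090); root-2 1.414 (Δ 0.171); golden ratio 1.618 (Δ 0.375); 5:4 1.250 (Δ 0.007).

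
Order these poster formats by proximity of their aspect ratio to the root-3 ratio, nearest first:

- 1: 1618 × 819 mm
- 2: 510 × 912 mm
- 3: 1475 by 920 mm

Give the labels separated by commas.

1: 1618/819 ≈ 1.976 → |1.976 − 1.732| = 0.244
2: 912/510 ≈ 1.788 → |1.788 − 1.732| = 0.056
3: 1475/920 ≈ 1.603 → |1.603 − 1.732| = 0.129

2, 3, 1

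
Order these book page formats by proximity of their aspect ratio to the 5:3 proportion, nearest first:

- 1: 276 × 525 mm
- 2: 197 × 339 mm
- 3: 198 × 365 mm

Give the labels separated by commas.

Ratios: 1 = 525 / 276 ≈ 1.902; 2 = 339 / 197 ≈ 1.721; 3 = 365 / 198 ≈ 1.843.
|Δ from 1.667|: 1 0.235; 2 0.054; 3 0.176.

2, 3, 1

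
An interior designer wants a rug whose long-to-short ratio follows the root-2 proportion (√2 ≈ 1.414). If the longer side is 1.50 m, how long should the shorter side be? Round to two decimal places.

1.06 m

root-2 ≈ 1.41421.
Shorter side = 1.50 ÷ 1.41421 ≈ 1.0607 → 1.06 m.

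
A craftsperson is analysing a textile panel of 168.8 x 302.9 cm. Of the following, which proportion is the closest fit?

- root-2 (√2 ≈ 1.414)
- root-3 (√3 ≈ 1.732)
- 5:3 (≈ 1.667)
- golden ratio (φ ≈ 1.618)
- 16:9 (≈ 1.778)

16:9

302.9/168.8 ≈ 1.794. Nearest candidates are 16:9 (1.778, off by 0.016) and root-3 (1.732, off by 0.062).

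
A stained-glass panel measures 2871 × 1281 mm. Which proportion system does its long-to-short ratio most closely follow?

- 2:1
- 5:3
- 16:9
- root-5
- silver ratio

Ratio = 2871 / 1281 ≈ 2.241.
Distances: 2:1 2.000 (Δ 0.241); 5:3 1.667 (Δ 0.574); 16:9 1.778 (Δ 0.463); root-5 2.236 (Δ 0.005); silver ratio 2.414 (Δ 0.173).

root-5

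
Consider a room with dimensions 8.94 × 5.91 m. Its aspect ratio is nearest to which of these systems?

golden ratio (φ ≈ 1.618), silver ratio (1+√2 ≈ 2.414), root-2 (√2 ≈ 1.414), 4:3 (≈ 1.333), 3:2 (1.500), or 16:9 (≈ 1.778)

3:2

8.94/5.91 ≈ 1.513. Nearest candidates are 3:2 (1.500, off by 0.013) and root-2 (1.414, off by 0.099).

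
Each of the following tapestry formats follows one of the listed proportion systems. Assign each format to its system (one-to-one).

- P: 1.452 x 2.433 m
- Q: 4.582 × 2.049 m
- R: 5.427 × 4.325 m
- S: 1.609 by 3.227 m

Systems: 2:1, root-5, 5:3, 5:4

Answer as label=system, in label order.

P = 2.433/1.452 ≈ 1.676 → 5:3 (1.667)
Q = 4.582/2.049 ≈ 2.236 → root-5 (2.236)
R = 5.427/4.325 ≈ 1.255 → 5:4 (1.250)
S = 3.227/1.609 ≈ 2.006 → 2:1 (2.000)

P=5:3, Q=root-5, R=5:4, S=2:1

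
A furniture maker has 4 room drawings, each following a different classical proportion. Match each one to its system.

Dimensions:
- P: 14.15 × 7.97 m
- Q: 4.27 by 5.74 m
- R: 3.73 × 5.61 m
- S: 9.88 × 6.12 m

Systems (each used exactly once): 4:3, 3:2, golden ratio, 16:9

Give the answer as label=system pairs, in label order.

P=16:9, Q=4:3, R=3:2, S=golden ratio

Ratios: P ≈ 1.775; Q ≈ 1.344; R ≈ 1.504; S ≈ 1.614.
Targets: 4:3 ≈ 1.333; 3:2 ≈ 1.500; golden ratio ≈ 1.618; 16:9 ≈ 1.778.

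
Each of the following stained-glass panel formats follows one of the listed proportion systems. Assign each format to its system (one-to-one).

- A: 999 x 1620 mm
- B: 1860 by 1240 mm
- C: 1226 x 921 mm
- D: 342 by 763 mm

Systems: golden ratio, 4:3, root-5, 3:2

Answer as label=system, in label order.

A = 1620/999 ≈ 1.622 → golden ratio (1.618)
B = 1860/1240 ≈ 1.500 → 3:2 (1.500)
C = 1226/921 ≈ 1.331 → 4:3 (1.333)
D = 763/342 ≈ 2.231 → root-5 (2.236)

A=golden ratio, B=3:2, C=4:3, D=root-5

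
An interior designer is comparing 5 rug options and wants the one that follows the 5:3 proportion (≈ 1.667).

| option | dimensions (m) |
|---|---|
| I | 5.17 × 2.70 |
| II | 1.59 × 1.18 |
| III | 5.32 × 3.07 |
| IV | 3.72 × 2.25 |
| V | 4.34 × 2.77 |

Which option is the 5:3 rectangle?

IV

Target 5:3 ≈ 1.667.
I: 1.915 (Δ0.248)  II: 1.347 (Δ0.320)  III: 1.733 (Δ0.066)  IV: 1.653 (Δ0.014)  V: 1.567 (Δ0.100)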